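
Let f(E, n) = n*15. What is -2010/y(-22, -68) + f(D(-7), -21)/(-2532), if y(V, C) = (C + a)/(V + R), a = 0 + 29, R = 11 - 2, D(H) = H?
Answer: -565375/844 ≈ -669.88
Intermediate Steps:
f(E, n) = 15*n
R = 9
a = 29
y(V, C) = (29 + C)/(9 + V) (y(V, C) = (C + 29)/(V + 9) = (29 + C)/(9 + V))
-2010/y(-22, -68) + f(D(-7), -21)/(-2532) = -2010*(9 - 22)/(29 - 68) + (15*(-21))/(-2532) = -2010/(-39/(-13)) - 315*(-1/2532) = -2010/((-1/13*(-39))) + 105/844 = -2010/3 + 105/844 = -2010*⅓ + 105/844 = -670 + 105/844 = -565375/844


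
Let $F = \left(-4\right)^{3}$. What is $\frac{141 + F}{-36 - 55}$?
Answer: $- \frac{11}{13} \approx -0.84615$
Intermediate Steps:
$F = -64$
$\frac{141 + F}{-36 - 55} = \frac{141 - 64}{-36 - 55} = \frac{77}{-91} = 77 \left(- \frac{1}{91}\right) = - \frac{11}{13}$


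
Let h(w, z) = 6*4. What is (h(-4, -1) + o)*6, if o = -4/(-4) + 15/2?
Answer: 195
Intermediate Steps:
h(w, z) = 24
o = 17/2 (o = -4*(-¼) + 15*(½) = 1 + 15/2 = 17/2 ≈ 8.5000)
(h(-4, -1) + o)*6 = (24 + 17/2)*6 = (65/2)*6 = 195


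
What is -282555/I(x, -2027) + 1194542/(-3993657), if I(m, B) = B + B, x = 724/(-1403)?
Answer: 1123585080367/16190285478 ≈ 69.399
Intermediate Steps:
x = -724/1403 (x = 724*(-1/1403) = -724/1403 ≈ -0.51604)
I(m, B) = 2*B
-282555/I(x, -2027) + 1194542/(-3993657) = -282555/(2*(-2027)) + 1194542/(-3993657) = -282555/(-4054) + 1194542*(-1/3993657) = -282555*(-1/4054) - 1194542/3993657 = 282555/4054 - 1194542/3993657 = 1123585080367/16190285478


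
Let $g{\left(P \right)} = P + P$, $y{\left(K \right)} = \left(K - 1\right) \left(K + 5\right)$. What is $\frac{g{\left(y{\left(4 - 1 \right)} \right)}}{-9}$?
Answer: $- \frac{32}{9} \approx -3.5556$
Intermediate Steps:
$y{\left(K \right)} = \left(-1 + K\right) \left(5 + K\right)$
$g{\left(P \right)} = 2 P$
$\frac{g{\left(y{\left(4 - 1 \right)} \right)}}{-9} = \frac{2 \left(-5 + \left(4 - 1\right)^{2} + 4 \left(4 - 1\right)\right)}{-9} = - \frac{2 \left(-5 + 3^{2} + 4 \cdot 3\right)}{9} = - \frac{2 \left(-5 + 9 + 12\right)}{9} = - \frac{2 \cdot 16}{9} = \left(- \frac{1}{9}\right) 32 = - \frac{32}{9}$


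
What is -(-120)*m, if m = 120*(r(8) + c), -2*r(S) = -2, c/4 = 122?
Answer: 7041600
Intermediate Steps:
c = 488 (c = 4*122 = 488)
r(S) = 1 (r(S) = -½*(-2) = 1)
m = 58680 (m = 120*(1 + 488) = 120*489 = 58680)
-(-120)*m = -(-120)*58680 = -120*(-58680) = 7041600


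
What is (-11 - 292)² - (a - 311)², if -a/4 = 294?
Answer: -2119360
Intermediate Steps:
a = -1176 (a = -4*294 = -1176)
(-11 - 292)² - (a - 311)² = (-11 - 292)² - (-1176 - 311)² = (-303)² - 1*(-1487)² = 91809 - 1*2211169 = 91809 - 2211169 = -2119360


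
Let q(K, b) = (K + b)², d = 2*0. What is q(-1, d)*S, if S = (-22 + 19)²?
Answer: 9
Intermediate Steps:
d = 0
S = 9 (S = (-3)² = 9)
q(-1, d)*S = (-1 + 0)²*9 = (-1)²*9 = 1*9 = 9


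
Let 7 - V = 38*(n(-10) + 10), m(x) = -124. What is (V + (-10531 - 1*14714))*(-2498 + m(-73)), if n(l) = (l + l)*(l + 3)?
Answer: 81119436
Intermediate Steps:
n(l) = 2*l*(3 + l) (n(l) = (2*l)*(3 + l) = 2*l*(3 + l))
V = -5693 (V = 7 - 38*(2*(-10)*(3 - 10) + 10) = 7 - 38*(2*(-10)*(-7) + 10) = 7 - 38*(140 + 10) = 7 - 38*150 = 7 - 1*5700 = 7 - 5700 = -5693)
(V + (-10531 - 1*14714))*(-2498 + m(-73)) = (-5693 + (-10531 - 1*14714))*(-2498 - 124) = (-5693 + (-10531 - 14714))*(-2622) = (-5693 - 25245)*(-2622) = -30938*(-2622) = 81119436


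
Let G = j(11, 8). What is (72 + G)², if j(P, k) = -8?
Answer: 4096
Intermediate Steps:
G = -8
(72 + G)² = (72 - 8)² = 64² = 4096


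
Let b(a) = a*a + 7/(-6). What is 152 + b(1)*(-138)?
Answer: 175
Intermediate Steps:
b(a) = -7/6 + a² (b(a) = a² + 7*(-⅙) = a² - 7/6 = -7/6 + a²)
152 + b(1)*(-138) = 152 + (-7/6 + 1²)*(-138) = 152 + (-7/6 + 1)*(-138) = 152 - ⅙*(-138) = 152 + 23 = 175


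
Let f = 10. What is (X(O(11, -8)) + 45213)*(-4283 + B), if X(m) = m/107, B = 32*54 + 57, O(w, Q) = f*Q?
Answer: -12084602078/107 ≈ -1.1294e+8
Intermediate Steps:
O(w, Q) = 10*Q
B = 1785 (B = 1728 + 57 = 1785)
X(m) = m/107 (X(m) = m*(1/107) = m/107)
(X(O(11, -8)) + 45213)*(-4283 + B) = ((10*(-8))/107 + 45213)*(-4283 + 1785) = ((1/107)*(-80) + 45213)*(-2498) = (-80/107 + 45213)*(-2498) = (4837711/107)*(-2498) = -12084602078/107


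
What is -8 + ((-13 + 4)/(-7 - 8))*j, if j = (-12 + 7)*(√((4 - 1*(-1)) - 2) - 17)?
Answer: 43 - 3*√3 ≈ 37.804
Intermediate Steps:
j = 85 - 5*√3 (j = -5*(√((4 + 1) - 2) - 17) = -5*(√(5 - 2) - 17) = -5*(√3 - 17) = -5*(-17 + √3) = 85 - 5*√3 ≈ 76.340)
-8 + ((-13 + 4)/(-7 - 8))*j = -8 + ((-13 + 4)/(-7 - 8))*(85 - 5*√3) = -8 + (-9/(-15))*(85 - 5*√3) = -8 + (-9*(-1/15))*(85 - 5*√3) = -8 + 3*(85 - 5*√3)/5 = -8 + (51 - 3*√3) = 43 - 3*√3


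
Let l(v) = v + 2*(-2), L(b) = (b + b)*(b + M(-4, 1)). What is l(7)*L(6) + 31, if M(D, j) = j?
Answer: 283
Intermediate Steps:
L(b) = 2*b*(1 + b) (L(b) = (b + b)*(b + 1) = (2*b)*(1 + b) = 2*b*(1 + b))
l(v) = -4 + v (l(v) = v - 4 = -4 + v)
l(7)*L(6) + 31 = (-4 + 7)*(2*6*(1 + 6)) + 31 = 3*(2*6*7) + 31 = 3*84 + 31 = 252 + 31 = 283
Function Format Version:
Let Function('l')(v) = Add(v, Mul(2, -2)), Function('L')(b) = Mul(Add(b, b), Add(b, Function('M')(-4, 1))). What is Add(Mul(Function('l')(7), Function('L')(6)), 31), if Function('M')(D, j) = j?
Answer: 283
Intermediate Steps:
Function('L')(b) = Mul(2, b, Add(1, b)) (Function('L')(b) = Mul(Add(b, b), Add(b, 1)) = Mul(Mul(2, b), Add(1, b)) = Mul(2, b, Add(1, b)))
Function('l')(v) = Add(-4, v) (Function('l')(v) = Add(v, -4) = Add(-4, v))
Add(Mul(Function('l')(7), Function('L')(6)), 31) = Add(Mul(Add(-4, 7), Mul(2, 6, Add(1, 6))), 31) = Add(Mul(3, Mul(2, 6, 7)), 31) = Add(Mul(3, 84), 31) = Add(252, 31) = 283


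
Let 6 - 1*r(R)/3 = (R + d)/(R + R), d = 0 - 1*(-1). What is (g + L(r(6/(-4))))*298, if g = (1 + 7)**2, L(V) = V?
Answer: 24287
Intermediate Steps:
d = 1 (d = 0 + 1 = 1)
r(R) = 18 - 3*(1 + R)/(2*R) (r(R) = 18 - 3*(R + 1)/(R + R) = 18 - 3*(1 + R)/(2*R))
g = 64 (g = 8**2 = 64)
(g + L(r(6/(-4))))*298 = (64 + 3*(-1 + 11*(6/(-4)))/(2*((6/(-4)))))*298 = (64 + 3*(-1 + 11*(6*(-1/4)))/(2*((6*(-1/4)))))*298 = (64 + 3*(-1 + 11*(-3/2))/(2*(-3/2)))*298 = (64 + (3/2)*(-2/3)*(-1 - 33/2))*298 = (64 + (3/2)*(-2/3)*(-35/2))*298 = (64 + 35/2)*298 = (163/2)*298 = 24287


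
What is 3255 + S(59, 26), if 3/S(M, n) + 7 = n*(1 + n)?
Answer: 2262228/695 ≈ 3255.0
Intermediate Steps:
S(M, n) = 3/(-7 + n*(1 + n))
3255 + S(59, 26) = 3255 + 3/(-7 + 26 + 26²) = 3255 + 3/(-7 + 26 + 676) = 3255 + 3/695 = 2262228/695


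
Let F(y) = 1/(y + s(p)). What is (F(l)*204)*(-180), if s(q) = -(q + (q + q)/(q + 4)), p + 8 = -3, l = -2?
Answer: -257040/41 ≈ -6269.3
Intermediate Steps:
p = -11 (p = -8 - 3 = -11)
s(q) = -q - 2*q/(4 + q) (s(q) = -(q + (2*q)/(4 + q)) = -(q + 2*q/(4 + q)) = -q - 2*q/(4 + q))
F(y) = 1/(55/7 + y) (F(y) = 1/(y - 1*(-11)*(6 - 11)/(4 - 11)) = 1/(y - 1*(-11)*(-5)/(-7)) = 1/(y - 1*(-11)*(-⅐)*(-5)) = 1/(y + 55/7) = 1/(55/7 + y))
(F(l)*204)*(-180) = ((7/(55 + 7*(-2)))*204)*(-180) = ((7/(55 - 14))*204)*(-180) = ((7/41)*204)*(-180) = (1428/41)*(-180) = -257040/41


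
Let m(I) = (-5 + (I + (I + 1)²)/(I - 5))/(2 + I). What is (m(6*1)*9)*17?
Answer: 3825/4 ≈ 956.25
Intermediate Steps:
m(I) = (-5 + (I + (1 + I)²)/(-5 + I))/(2 + I)
(m(6*1)*9)*17 = (((-26 - (6*1)² + 2*(6*1))/(10 - (6*1)² + 3*(6*1)))*9)*17 = (((-26 - 1*6² + 2*6)/(10 - 1*6² + 3*6))*9)*17 = (((-26 - 1*36 + 12)/(10 - 1*36 + 18))*9)*17 = (((-26 - 36 + 12)/(10 - 36 + 18))*9)*17 = ((-50/(-8))*9)*17 = (-⅛*(-50)*9)*17 = ((25/4)*9)*17 = (225/4)*17 = 3825/4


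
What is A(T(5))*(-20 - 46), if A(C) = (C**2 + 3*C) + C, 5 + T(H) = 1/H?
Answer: -6336/25 ≈ -253.44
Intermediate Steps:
T(H) = -5 + 1/H
A(C) = C**2 + 4*C
A(T(5))*(-20 - 46) = ((-5 + 1/5)*(4 + (-5 + 1/5)))*(-20 - 46) = ((-5 + 1/5)*(4 + (-5 + 1/5)))*(-66) = -24*(4 - 24/5)/5*(-66) = -24/5*(-4/5)*(-66) = (96/25)*(-66) = -6336/25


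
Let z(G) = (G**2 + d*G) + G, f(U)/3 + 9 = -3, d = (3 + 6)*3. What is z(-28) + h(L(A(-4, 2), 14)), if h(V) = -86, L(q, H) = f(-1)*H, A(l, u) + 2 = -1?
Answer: -86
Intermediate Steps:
d = 27 (d = 9*3 = 27)
f(U) = -36 (f(U) = -27 + 3*(-3) = -27 - 9 = -36)
A(l, u) = -3 (A(l, u) = -2 - 1 = -3)
L(q, H) = -36*H
z(G) = G**2 + 28*G (z(G) = (G**2 + 27*G) + G = G**2 + 28*G)
z(-28) + h(L(A(-4, 2), 14)) = -28*(28 - 28) - 86 = -28*0 - 86 = 0 - 86 = -86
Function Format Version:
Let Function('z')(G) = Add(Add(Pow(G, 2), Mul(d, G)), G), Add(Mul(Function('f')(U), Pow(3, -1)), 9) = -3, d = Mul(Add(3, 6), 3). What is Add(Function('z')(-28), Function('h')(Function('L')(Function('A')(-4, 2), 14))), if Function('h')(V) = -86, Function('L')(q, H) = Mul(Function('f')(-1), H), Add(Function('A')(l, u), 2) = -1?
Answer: -86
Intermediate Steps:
d = 27 (d = Mul(9, 3) = 27)
Function('f')(U) = -36 (Function('f')(U) = Add(-27, Mul(3, -3)) = Add(-27, -9) = -36)
Function('A')(l, u) = -3 (Function('A')(l, u) = Add(-2, -1) = -3)
Function('L')(q, H) = Mul(-36, H)
Function('z')(G) = Add(Pow(G, 2), Mul(28, G)) (Function('z')(G) = Add(Add(Pow(G, 2), Mul(27, G)), G) = Add(Pow(G, 2), Mul(28, G)))
Add(Function('z')(-28), Function('h')(Function('L')(Function('A')(-4, 2), 14))) = Add(Mul(-28, Add(28, -28)), -86) = Add(Mul(-28, 0), -86) = Add(0, -86) = -86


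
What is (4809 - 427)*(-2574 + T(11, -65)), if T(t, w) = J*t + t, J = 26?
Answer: -9977814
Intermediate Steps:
T(t, w) = 27*t (T(t, w) = 26*t + t = 27*t)
(4809 - 427)*(-2574 + T(11, -65)) = (4809 - 427)*(-2574 + 27*11) = 4382*(-2574 + 297) = 4382*(-2277) = -9977814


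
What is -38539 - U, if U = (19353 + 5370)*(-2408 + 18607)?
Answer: -400526416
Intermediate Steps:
U = 400487877 (U = 24723*16199 = 400487877)
-38539 - U = -38539 - 1*400487877 = -38539 - 400487877 = -400526416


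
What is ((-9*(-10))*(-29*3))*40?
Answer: -313200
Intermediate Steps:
((-9*(-10))*(-29*3))*40 = (90*(-87))*40 = -7830*40 = -313200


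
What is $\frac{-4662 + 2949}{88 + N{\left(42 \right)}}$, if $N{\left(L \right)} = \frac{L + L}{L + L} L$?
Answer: $- \frac{1713}{130} \approx -13.177$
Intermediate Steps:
$N{\left(L \right)} = L$ ($N{\left(L \right)} = \frac{2 L}{2 L} L = 2 L \frac{1}{2 L} L = 1 L = L$)
$\frac{-4662 + 2949}{88 + N{\left(42 \right)}} = \frac{-4662 + 2949}{88 + 42} = - \frac{1713}{130}$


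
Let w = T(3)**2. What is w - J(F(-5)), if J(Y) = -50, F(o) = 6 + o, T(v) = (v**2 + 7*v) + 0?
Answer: 950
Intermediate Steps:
T(v) = v**2 + 7*v
w = 900 (w = (3*(7 + 3))**2 = (3*10)**2 = 30**2 = 900)
w - J(F(-5)) = 900 - 1*(-50) = 900 + 50 = 950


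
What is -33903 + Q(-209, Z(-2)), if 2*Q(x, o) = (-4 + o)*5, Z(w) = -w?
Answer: -33908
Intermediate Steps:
Q(x, o) = -10 + 5*o/2 (Q(x, o) = ((-4 + o)*5)/2 = (-20 + 5*o)/2 = -10 + 5*o/2)
-33903 + Q(-209, Z(-2)) = -33903 + (-10 + 5*(-1*(-2))/2) = -33903 + (-10 + (5/2)*2) = -33903 + (-10 + 5) = -33903 - 5 = -33908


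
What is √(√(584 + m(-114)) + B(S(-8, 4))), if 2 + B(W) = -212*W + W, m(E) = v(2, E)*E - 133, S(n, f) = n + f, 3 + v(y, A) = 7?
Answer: √(842 + I*√5) ≈ 29.017 + 0.03853*I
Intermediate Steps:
v(y, A) = 4 (v(y, A) = -3 + 7 = 4)
S(n, f) = f + n
m(E) = -133 + 4*E (m(E) = 4*E - 133 = -133 + 4*E)
B(W) = -2 - 211*W (B(W) = -2 + (-212*W + W) = -2 - 211*W)
√(√(584 + m(-114)) + B(S(-8, 4))) = √(√(584 + (-133 + 4*(-114))) + (-2 - 211*(4 - 8))) = √(√(584 + (-133 - 456)) + (-2 - 211*(-4))) = √(√(584 - 589) + (-2 + 844)) = √(√(-5) + 842) = √(I*√5 + 842) = √(842 + I*√5)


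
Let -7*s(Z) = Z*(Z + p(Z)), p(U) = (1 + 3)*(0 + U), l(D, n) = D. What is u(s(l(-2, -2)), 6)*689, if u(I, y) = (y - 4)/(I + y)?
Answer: 4823/11 ≈ 438.45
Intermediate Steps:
p(U) = 4*U
s(Z) = -5*Z**2/7 (s(Z) = -Z*(Z + 4*Z)/7 = -Z*5*Z/7 = -5*Z**2/7)
u(I, y) = (-4 + y)/(I + y)
u(s(l(-2, -2)), 6)*689 = ((-4 + 6)/(-5/7*(-2)**2 + 6))*689 = (2/(-5/7*4 + 6))*689 = (2/(-20/7 + 6))*689 = (2/(22/7))*689 = ((7/22)*2)*689 = (7/11)*689 = 4823/11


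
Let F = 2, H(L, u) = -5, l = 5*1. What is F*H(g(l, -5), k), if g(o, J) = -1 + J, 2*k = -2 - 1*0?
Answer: -10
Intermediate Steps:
l = 5
k = -1 (k = (-2 - 1*0)/2 = (-2 + 0)/2 = (½)*(-2) = -1)
F*H(g(l, -5), k) = 2*(-5) = -10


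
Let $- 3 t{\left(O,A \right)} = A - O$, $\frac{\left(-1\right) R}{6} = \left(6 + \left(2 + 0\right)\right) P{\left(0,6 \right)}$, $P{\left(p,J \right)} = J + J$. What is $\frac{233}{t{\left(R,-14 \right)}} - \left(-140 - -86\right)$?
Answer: $\frac{29649}{562} \approx 52.756$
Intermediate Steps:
$P{\left(p,J \right)} = 2 J$
$R = -576$ ($R = - 6 \left(6 + \left(2 + 0\right)\right) 2 \cdot 6 = - 6 \left(6 + 2\right) 12 = - 6 \cdot 8 \cdot 12 = \left(-6\right) 96 = -576$)
$t{\left(O,A \right)} = - \frac{A}{3} + \frac{O}{3}$ ($t{\left(O,A \right)} = - \frac{A - O}{3} = - \frac{A}{3} + \frac{O}{3}$)
$\frac{233}{t{\left(R,-14 \right)}} - \left(-140 - -86\right) = \frac{233}{\left(- \frac{1}{3}\right) \left(-14\right) + \frac{1}{3} \left(-576\right)} - \left(-140 - -86\right) = \frac{233}{\frac{14}{3} - 192} - \left(-140 + 86\right) = \frac{233}{- \frac{562}{3}} - -54 = 233 \left(- \frac{3}{562}\right) + 54 = - \frac{699}{562} + 54 = \frac{29649}{562}$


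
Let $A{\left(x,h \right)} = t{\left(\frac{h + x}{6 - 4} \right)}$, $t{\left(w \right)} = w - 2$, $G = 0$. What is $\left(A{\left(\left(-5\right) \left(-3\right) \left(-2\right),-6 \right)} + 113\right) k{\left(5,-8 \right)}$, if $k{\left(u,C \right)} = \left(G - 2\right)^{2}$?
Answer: $372$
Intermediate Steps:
$k{\left(u,C \right)} = 4$ ($k{\left(u,C \right)} = \left(0 - 2\right)^{2} = \left(-2\right)^{2} = 4$)
$t{\left(w \right)} = -2 + w$
$A{\left(x,h \right)} = -2 + \frac{h}{2} + \frac{x}{2}$ ($A{\left(x,h \right)} = -2 + \frac{h + x}{6 - 4} = -2 + \frac{h + x}{2} = -2 + \left(h + x\right) \frac{1}{2} = -2 + \left(\frac{h}{2} + \frac{x}{2}\right) = -2 + \frac{h}{2} + \frac{x}{2}$)
$\left(A{\left(\left(-5\right) \left(-3\right) \left(-2\right),-6 \right)} + 113\right) k{\left(5,-8 \right)} = \left(\left(-2 + \frac{1}{2} \left(-6\right) + \frac{\left(-5\right) \left(-3\right) \left(-2\right)}{2}\right) + 113\right) 4 = \left(\left(-2 - 3 + \frac{15 \left(-2\right)}{2}\right) + 113\right) 4 = \left(\left(-2 - 3 + \frac{1}{2} \left(-30\right)\right) + 113\right) 4 = \left(\left(-2 - 3 - 15\right) + 113\right) 4 = \left(-20 + 113\right) 4 = 93 \cdot 4 = 372$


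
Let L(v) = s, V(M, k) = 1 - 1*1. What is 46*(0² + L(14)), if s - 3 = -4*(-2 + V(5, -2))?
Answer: 506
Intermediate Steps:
V(M, k) = 0 (V(M, k) = 1 - 1 = 0)
s = 11 (s = 3 - 4*(-2 + 0) = 3 - 4*(-2) = 3 + 8 = 11)
L(v) = 11
46*(0² + L(14)) = 46*(0² + 11) = 46*(0 + 11) = 46*11 = 506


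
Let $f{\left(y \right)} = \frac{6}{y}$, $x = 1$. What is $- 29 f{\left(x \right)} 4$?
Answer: $-696$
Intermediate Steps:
$- 29 f{\left(x \right)} 4 = - 29 \cdot \frac{6}{1} \cdot 4 = - 29 \cdot 6 \cdot 1 \cdot 4 = \left(-29\right) 6 \cdot 4 = \left(-174\right) 4 = -696$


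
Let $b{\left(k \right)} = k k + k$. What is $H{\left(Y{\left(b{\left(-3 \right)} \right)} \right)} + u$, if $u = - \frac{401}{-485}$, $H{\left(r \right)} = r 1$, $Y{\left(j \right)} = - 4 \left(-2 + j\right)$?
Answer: $- \frac{7359}{485} \approx -15.173$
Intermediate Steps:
$b{\left(k \right)} = k + k^{2}$ ($b{\left(k \right)} = k^{2} + k = k + k^{2}$)
$Y{\left(j \right)} = 8 - 4 j$
$H{\left(r \right)} = r$
$u = \frac{401}{485}$ ($u = \left(-401\right) \left(- \frac{1}{485}\right) = \frac{401}{485} \approx 0.8268$)
$H{\left(Y{\left(b{\left(-3 \right)} \right)} \right)} + u = \left(8 - 4 \left(- 3 \left(1 - 3\right)\right)\right) + \frac{401}{485} = \left(8 - 4 \left(\left(-3\right) \left(-2\right)\right)\right) + \frac{401}{485} = \left(8 - 24\right) + \frac{401}{485} = -16 + \frac{401}{485} = - \frac{7359}{485}$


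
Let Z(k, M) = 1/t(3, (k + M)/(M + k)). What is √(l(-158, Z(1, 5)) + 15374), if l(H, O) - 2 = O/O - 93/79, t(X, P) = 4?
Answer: √95960510/79 ≈ 124.00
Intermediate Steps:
Z(k, M) = ¼ (Z(k, M) = 1/4 = ¼)
l(H, O) = 144/79 (l(H, O) = 2 + (O/O - 93/79) = 2 + (1 - 93*1/79) = 2 + (1 - 93/79) = 2 - 14/79 = 144/79)
√(l(-158, Z(1, 5)) + 15374) = √(144/79 + 15374) = √(1214690/79) = √95960510/79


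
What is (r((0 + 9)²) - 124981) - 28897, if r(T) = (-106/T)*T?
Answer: -153984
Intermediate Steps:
r(T) = -106
(r((0 + 9)²) - 124981) - 28897 = (-106 - 124981) - 28897 = -125087 - 28897 = -153984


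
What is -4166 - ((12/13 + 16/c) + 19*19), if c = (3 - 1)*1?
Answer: -58967/13 ≈ -4535.9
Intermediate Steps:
c = 2 (c = 2*1 = 2)
-4166 - ((12/13 + 16/c) + 19*19) = -4166 - ((12/13 + 16/2) + 19*19) = -4166 - ((12*(1/13) + 16*(½)) + 361) = -4166 - ((12/13 + 8) + 361) = -4166 - (116/13 + 361) = -4166 - 1*4809/13 = -4166 - 4809/13 = -58967/13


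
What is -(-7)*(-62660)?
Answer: -438620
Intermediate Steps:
-(-7)*(-62660) = -1*438620 = -438620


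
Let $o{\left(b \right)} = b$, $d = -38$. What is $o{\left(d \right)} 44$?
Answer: $-1672$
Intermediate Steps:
$o{\left(d \right)} 44 = \left(-38\right) 44 = -1672$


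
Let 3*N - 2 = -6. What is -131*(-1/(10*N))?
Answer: -393/40 ≈ -9.8250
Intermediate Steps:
N = -4/3 (N = 2/3 + (1/3)*(-6) = 2/3 - 2 = -4/3 ≈ -1.3333)
-131*(-1/(10*N)) = -131/((5*(-2))*(-4/3)) = -131/((-10*(-4/3))) = -131/40/3 = -131*3/40 = -393/40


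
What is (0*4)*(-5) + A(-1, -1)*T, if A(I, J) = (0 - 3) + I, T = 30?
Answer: -120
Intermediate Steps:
A(I, J) = -3 + I
(0*4)*(-5) + A(-1, -1)*T = (0*4)*(-5) + (-3 - 1)*30 = 0*(-5) - 4*30 = 0 - 120 = -120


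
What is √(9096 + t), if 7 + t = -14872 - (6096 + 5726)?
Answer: I*√17605 ≈ 132.68*I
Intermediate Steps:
t = -26701 (t = -7 + (-14872 - (6096 + 5726)) = -7 + (-14872 - 1*11822) = -7 + (-14872 - 11822) = -7 - 26694 = -26701)
√(9096 + t) = √(9096 - 26701) = √(-17605) = I*√17605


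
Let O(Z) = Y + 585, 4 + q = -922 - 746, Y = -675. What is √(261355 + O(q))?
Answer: √261265 ≈ 511.14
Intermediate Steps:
q = -1672 (q = -4 + (-922 - 746) = -4 - 1668 = -1672)
O(Z) = -90 (O(Z) = -675 + 585 = -90)
√(261355 + O(q)) = √(261355 - 90) = √261265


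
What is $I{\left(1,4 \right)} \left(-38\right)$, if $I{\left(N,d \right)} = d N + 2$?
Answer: $-228$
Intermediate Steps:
$I{\left(N,d \right)} = 2 + N d$ ($I{\left(N,d \right)} = N d + 2 = 2 + N d$)
$I{\left(1,4 \right)} \left(-38\right) = \left(2 + 1 \cdot 4\right) \left(-38\right) = \left(2 + 4\right) \left(-38\right) = 6 \left(-38\right) = -228$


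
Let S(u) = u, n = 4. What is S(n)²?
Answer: 16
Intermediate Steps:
S(n)² = 4² = 16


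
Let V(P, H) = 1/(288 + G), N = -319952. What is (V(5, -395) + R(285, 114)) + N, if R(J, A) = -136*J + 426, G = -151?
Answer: -49085181/137 ≈ -3.5829e+5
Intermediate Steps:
R(J, A) = 426 - 136*J
V(P, H) = 1/137 (V(P, H) = 1/(288 - 151) = 1/137)
(V(5, -395) + R(285, 114)) + N = (1/137 + (426 - 136*285)) - 319952 = (1/137 + (426 - 38760)) - 319952 = (1/137 - 38334) - 319952 = -5251757/137 - 319952 = -49085181/137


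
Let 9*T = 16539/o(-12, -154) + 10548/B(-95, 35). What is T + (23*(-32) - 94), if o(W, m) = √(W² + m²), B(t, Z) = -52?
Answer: -11083/13 + 5513*√5965/35790 ≈ -840.64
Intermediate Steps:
T = -293/13 + 5513*√5965/35790 (T = (16539/(√((-12)² + (-154)²)) + 10548/(-52))/9 = (16539/(√(144 + 23716)) + 10548*(-1/52))/9 = (16539/(√23860) - 2637/13)/9 = (16539/((2*√5965)) - 2637/13)/9 = (16539*(√5965/11930) - 2637/13)/9 = (16539*√5965/11930 - 2637/13)/9 = (-2637/13 + 16539*√5965/11930)/9 = -293/13 + 5513*√5965/35790 ≈ -10.642)
T + (23*(-32) - 94) = (-293/13 + 5513*√5965/35790) + (23*(-32) - 94) = (-293/13 + 5513*√5965/35790) + (-736 - 94) = (-293/13 + 5513*√5965/35790) - 830 = -11083/13 + 5513*√5965/35790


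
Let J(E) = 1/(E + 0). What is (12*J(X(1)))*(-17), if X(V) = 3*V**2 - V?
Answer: -102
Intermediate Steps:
X(V) = -V + 3*V**2
J(E) = 1/E
(12*J(X(1)))*(-17) = (12/((1*(-1 + 3*1))))*(-17) = (12/((1*(-1 + 3))))*(-17) = (12/((1*2)))*(-17) = (12/2)*(-17) = (12*(1/2))*(-17) = 6*(-17) = -102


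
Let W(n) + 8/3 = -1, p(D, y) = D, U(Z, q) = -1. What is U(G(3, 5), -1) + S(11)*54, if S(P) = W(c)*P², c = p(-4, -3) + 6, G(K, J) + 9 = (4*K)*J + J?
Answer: -23959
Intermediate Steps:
G(K, J) = -9 + J + 4*J*K (G(K, J) = -9 + ((4*K)*J + J) = -9 + (4*J*K + J) = -9 + (J + 4*J*K) = -9 + J + 4*J*K)
c = 2 (c = -4 + 6 = 2)
W(n) = -11/3 (W(n) = -8/3 - 1 = -11/3)
S(P) = -11*P²/3
U(G(3, 5), -1) + S(11)*54 = -1 - 11/3*11²*54 = -1 - 11/3*121*54 = -1 - 1331/3*54 = -1 - 23958 = -23959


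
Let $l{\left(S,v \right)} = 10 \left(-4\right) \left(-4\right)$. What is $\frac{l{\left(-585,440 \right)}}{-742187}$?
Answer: $- \frac{160}{742187} \approx -0.00021558$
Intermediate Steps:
$l{\left(S,v \right)} = 160$ ($l{\left(S,v \right)} = \left(-40\right) \left(-4\right) = 160$)
$\frac{l{\left(-585,440 \right)}}{-742187} = \frac{160}{-742187} = 160 \left(- \frac{1}{742187}\right) = - \frac{160}{742187}$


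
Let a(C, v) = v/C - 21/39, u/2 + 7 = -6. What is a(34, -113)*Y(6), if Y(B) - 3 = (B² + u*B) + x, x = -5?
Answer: 104127/221 ≈ 471.16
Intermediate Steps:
u = -26 (u = -14 + 2*(-6) = -14 - 12 = -26)
a(C, v) = -7/13 + v/C (a(C, v) = v/C - 21*1/39 = v/C - 7/13 = -7/13 + v/C)
Y(B) = -2 + B² - 26*B (Y(B) = 3 + ((B² - 26*B) - 5) = 3 + (-5 + B² - 26*B) = -2 + B² - 26*B)
a(34, -113)*Y(6) = (-7/13 - 113/34)*(-2 + 6² - 26*6) = (-7/13 - 113*1/34)*(-2 + 36 - 156) = (-7/13 - 113/34)*(-122) = -1707/442*(-122) = 104127/221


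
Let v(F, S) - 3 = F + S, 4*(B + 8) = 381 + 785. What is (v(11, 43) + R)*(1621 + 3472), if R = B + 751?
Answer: 11118019/2 ≈ 5.5590e+6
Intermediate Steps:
B = 567/2 (B = -8 + (381 + 785)/4 = -8 + (¼)*1166 = -8 + 583/2 = 567/2 ≈ 283.50)
R = 2069/2 (R = 567/2 + 751 = 2069/2 ≈ 1034.5)
v(F, S) = 3 + F + S (v(F, S) = 3 + (F + S) = 3 + F + S)
(v(11, 43) + R)*(1621 + 3472) = ((3 + 11 + 43) + 2069/2)*(1621 + 3472) = (57 + 2069/2)*5093 = (2183/2)*5093 = 11118019/2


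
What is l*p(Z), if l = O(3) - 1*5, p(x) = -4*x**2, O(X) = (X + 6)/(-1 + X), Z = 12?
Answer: 288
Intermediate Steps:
O(X) = (6 + X)/(-1 + X)
l = -1/2 (l = (6 + 3)/(-1 + 3) - 1*5 = 9/2 - 5 = -1/2 ≈ -0.50000)
l*p(Z) = -(-2)*12**2 = -(-2)*144 = -1/2*(-576) = 288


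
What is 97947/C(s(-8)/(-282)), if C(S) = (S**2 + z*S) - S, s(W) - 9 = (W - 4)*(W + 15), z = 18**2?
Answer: 288486564/253225 ≈ 1139.3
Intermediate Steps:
z = 324
s(W) = 9 + (-4 + W)*(15 + W) (s(W) = 9 + (W - 4)*(W + 15) = 9 + (-4 + W)*(15 + W))
C(S) = S**2 + 323*S (C(S) = (S**2 + 324*S) - S = S**2 + 323*S)
97947/C(s(-8)/(-282)) = 97947/((((-51 + (-8)**2 + 11*(-8))/(-282))*(323 + (-51 + (-8)**2 + 11*(-8))/(-282)))) = 97947/((((-51 + 64 - 88)*(-1/282))*(323 + (-51 + 64 - 88)*(-1/282)))) = 97947/(((-75*(-1/282))*(323 - 75*(-1/282)))) = 97947/((25*(323 + 25/94)/94)) = 97947/(((25/94)*(30387/94))) = 97947/(759675/8836) = 97947*(8836/759675) = 288486564/253225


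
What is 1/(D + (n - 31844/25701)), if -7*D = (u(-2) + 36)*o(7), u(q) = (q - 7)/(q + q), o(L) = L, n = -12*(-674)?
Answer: 102804/827419123 ≈ 0.00012425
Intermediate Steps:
n = 8088
u(q) = (-7 + q)/(2*q) (u(q) = (-7 + q)/((2*q)) = (-7 + q)*(1/(2*q)) = (-7 + q)/(2*q))
D = -153/4 (D = -((½)*(-7 - 2)/(-2) + 36)*7/7 = -((½)*(-½)*(-9) + 36)*7/7 = -(9/4 + 36)*7/7 = -153*7/28 = -⅐*1071/4 = -153/4 ≈ -38.250)
1/(D + (n - 31844/25701)) = 1/(-153/4 + (8088 - 31844/25701)) = 1/(-153/4 + 207837844/25701) = 1/(827419123/102804) = 102804/827419123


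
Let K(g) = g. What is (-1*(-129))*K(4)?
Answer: 516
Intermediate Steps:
(-1*(-129))*K(4) = -1*(-129)*4 = 129*4 = 516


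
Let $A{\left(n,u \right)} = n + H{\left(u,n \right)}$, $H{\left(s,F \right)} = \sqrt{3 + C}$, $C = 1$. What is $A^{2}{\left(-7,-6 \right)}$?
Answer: $25$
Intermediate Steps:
$H{\left(s,F \right)} = 2$ ($H{\left(s,F \right)} = \sqrt{3 + 1} = \sqrt{4} = 2$)
$A{\left(n,u \right)} = 2 + n$ ($A{\left(n,u \right)} = n + 2 = 2 + n$)
$A^{2}{\left(-7,-6 \right)} = \left(2 - 7\right)^{2} = \left(-5\right)^{2} = 25$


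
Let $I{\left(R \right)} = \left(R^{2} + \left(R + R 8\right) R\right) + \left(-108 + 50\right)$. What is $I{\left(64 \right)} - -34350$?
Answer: $75252$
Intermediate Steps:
$I{\left(R \right)} = -58 + 10 R^{2}$ ($I{\left(R \right)} = \left(R^{2} + \left(R + 8 R\right) R\right) - 58 = \left(R^{2} + 9 R R\right) - 58 = \left(R^{2} + 9 R^{2}\right) - 58 = 10 R^{2} - 58 = -58 + 10 R^{2}$)
$I{\left(64 \right)} - -34350 = \left(-58 + 10 \cdot 64^{2}\right) - -34350 = \left(-58 + 10 \cdot 4096\right) + 34350 = \left(-58 + 40960\right) + 34350 = 40902 + 34350 = 75252$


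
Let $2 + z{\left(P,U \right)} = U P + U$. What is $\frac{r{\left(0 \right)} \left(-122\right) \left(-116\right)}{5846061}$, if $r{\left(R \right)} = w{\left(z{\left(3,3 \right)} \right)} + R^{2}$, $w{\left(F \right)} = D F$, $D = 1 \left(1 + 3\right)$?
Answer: $\frac{566080}{5846061} \approx 0.096831$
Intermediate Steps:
$z{\left(P,U \right)} = -2 + U + P U$ ($z{\left(P,U \right)} = -2 + \left(U P + U\right) = -2 + \left(P U + U\right) = -2 + \left(U + P U\right) = -2 + U + P U$)
$D = 4$ ($D = 1 \cdot 4 = 4$)
$w{\left(F \right)} = 4 F$
$r{\left(R \right)} = 40 + R^{2}$ ($r{\left(R \right)} = 4 \left(-2 + 3 + 3 \cdot 3\right) + R^{2} = 4 \left(-2 + 3 + 9\right) + R^{2} = 4 \cdot 10 + R^{2} = 40 + R^{2}$)
$\frac{r{\left(0 \right)} \left(-122\right) \left(-116\right)}{5846061} = \frac{\left(40 + 0^{2}\right) \left(-122\right) \left(-116\right)}{5846061} = \left(40 + 0\right) \left(-122\right) \left(-116\right) \frac{1}{5846061} = 40 \left(-122\right) \left(-116\right) \frac{1}{5846061} = \left(-4880\right) \left(-116\right) \frac{1}{5846061} = 566080 \cdot \frac{1}{5846061} = \frac{566080}{5846061}$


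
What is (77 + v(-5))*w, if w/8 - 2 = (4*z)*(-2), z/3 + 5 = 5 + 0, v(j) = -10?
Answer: 1072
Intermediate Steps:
z = 0 (z = -15 + 3*(5 + 0) = -15 + 3*5 = -15 + 15 = 0)
w = 16 (w = 16 + 8*((4*0)*(-2)) = 16 + 8*(0*(-2)) = 16 + 8*0 = 16 + 0 = 16)
(77 + v(-5))*w = (77 - 10)*16 = 67*16 = 1072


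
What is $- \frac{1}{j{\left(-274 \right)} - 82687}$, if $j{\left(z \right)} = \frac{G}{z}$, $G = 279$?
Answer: $\frac{274}{22656517} \approx 1.2094 \cdot 10^{-5}$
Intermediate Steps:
$j{\left(z \right)} = \frac{279}{z}$
$- \frac{1}{j{\left(-274 \right)} - 82687} = - \frac{1}{\frac{279}{-274} - 82687} = - \frac{1}{279 \left(- \frac{1}{274}\right) - 82687} = - \frac{1}{- \frac{279}{274} - 82687} = - \frac{1}{- \frac{22656517}{274}} = \left(-1\right) \left(- \frac{274}{22656517}\right) = \frac{274}{22656517}$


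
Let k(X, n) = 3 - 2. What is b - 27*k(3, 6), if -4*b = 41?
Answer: -149/4 ≈ -37.250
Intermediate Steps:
b = -41/4 (b = -¼*41 = -41/4 ≈ -10.250)
k(X, n) = 1
b - 27*k(3, 6) = -41/4 - 27*1 = -41/4 - 27 = -149/4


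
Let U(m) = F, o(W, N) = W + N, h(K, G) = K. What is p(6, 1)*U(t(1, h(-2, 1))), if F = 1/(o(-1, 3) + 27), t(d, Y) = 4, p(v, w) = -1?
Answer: -1/29 ≈ -0.034483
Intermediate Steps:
o(W, N) = N + W
F = 1/29 (F = 1/((3 - 1) + 27) = 1/(2 + 27) = 1/29 ≈ 0.034483)
U(m) = 1/29
p(6, 1)*U(t(1, h(-2, 1))) = -1*1/29 = -1/29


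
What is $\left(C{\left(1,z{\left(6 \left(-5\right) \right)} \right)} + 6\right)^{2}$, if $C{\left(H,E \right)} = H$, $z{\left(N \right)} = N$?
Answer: $49$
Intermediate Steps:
$\left(C{\left(1,z{\left(6 \left(-5\right) \right)} \right)} + 6\right)^{2} = \left(1 + 6\right)^{2} = 7^{2} = 49$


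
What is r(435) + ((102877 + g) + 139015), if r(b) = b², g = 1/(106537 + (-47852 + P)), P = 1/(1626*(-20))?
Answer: 822759288836803/1908436199 ≈ 4.3112e+5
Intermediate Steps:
P = -1/32520 (P = 1/(-32520) = -1/32520 ≈ -3.0750e-5)
g = 32520/1908436199 (g = 1/(106537 + (-47852 - 1/32520)) = 1/(106537 - 1556147041/32520) = 1/(1908436199/32520) = 32520/1908436199 ≈ 1.7040e-5)
r(435) + ((102877 + g) + 139015) = 435² + ((102877 + 32520/1908436199) + 139015) = 189225 + (196334190877043/1908436199 + 139015) = 189225 + 461635449081028/1908436199 = 822759288836803/1908436199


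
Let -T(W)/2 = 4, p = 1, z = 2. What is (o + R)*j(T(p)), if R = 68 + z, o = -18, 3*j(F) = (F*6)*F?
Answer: 6656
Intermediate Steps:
T(W) = -8 (T(W) = -2*4 = -8)
j(F) = 2*F² (j(F) = ((F*6)*F)/3 = ((6*F)*F)/3 = (6*F²)/3 = 2*F²)
R = 70 (R = 68 + 2 = 70)
(o + R)*j(T(p)) = (-18 + 70)*(2*(-8)²) = 52*(2*64) = 52*128 = 6656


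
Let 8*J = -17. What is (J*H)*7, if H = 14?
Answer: -833/4 ≈ -208.25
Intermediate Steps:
J = -17/8 (J = (⅛)*(-17) = -17/8 ≈ -2.1250)
(J*H)*7 = -17/8*14*7 = -119/4*7 = -833/4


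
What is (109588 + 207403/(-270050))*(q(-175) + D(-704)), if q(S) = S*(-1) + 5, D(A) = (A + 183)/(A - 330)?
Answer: 5523459725952077/279231700 ≈ 1.9781e+7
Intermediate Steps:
D(A) = (183 + A)/(-330 + A)
q(S) = 5 - S (q(S) = -S + 5 = 5 - S)
(109588 + 207403/(-270050))*(q(-175) + D(-704)) = (109588 + 207403/(-270050))*((5 - 1*(-175)) + (183 - 704)/(-330 - 704)) = (109588 + 207403*(-1/270050))*((5 + 175) - 521/(-1034)) = (109588 - 207403/270050)*(180 - 1/1034*(-521)) = 29594031997*(180 + 521/1034)/270050 = (29594031997/270050)*(186641/1034) = 5523459725952077/279231700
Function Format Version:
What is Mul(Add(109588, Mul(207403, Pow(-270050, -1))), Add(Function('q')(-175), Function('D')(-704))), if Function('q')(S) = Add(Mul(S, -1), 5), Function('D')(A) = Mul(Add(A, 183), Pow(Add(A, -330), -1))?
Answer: Rational(5523459725952077, 279231700) ≈ 1.9781e+7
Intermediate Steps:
Function('D')(A) = Mul(Pow(Add(-330, A), -1), Add(183, A)) (Function('D')(A) = Mul(Add(183, A), Pow(Add(-330, A), -1)) = Mul(Pow(Add(-330, A), -1), Add(183, A)))
Function('q')(S) = Add(5, Mul(-1, S)) (Function('q')(S) = Add(Mul(-1, S), 5) = Add(5, Mul(-1, S)))
Mul(Add(109588, Mul(207403, Pow(-270050, -1))), Add(Function('q')(-175), Function('D')(-704))) = Mul(Add(109588, Mul(207403, Pow(-270050, -1))), Add(Add(5, Mul(-1, -175)), Mul(Pow(Add(-330, -704), -1), Add(183, -704)))) = Mul(Add(109588, Mul(207403, Rational(-1, 270050))), Add(Add(5, 175), Mul(Pow(-1034, -1), -521))) = Mul(Add(109588, Rational(-207403, 270050)), Add(180, Mul(Rational(-1, 1034), -521))) = Mul(Rational(29594031997, 270050), Add(180, Rational(521, 1034))) = Mul(Rational(29594031997, 270050), Rational(186641, 1034)) = Rational(5523459725952077, 279231700)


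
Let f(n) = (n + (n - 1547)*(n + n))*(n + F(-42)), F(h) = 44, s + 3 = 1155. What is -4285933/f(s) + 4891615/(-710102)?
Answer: -115533109858999/16781221357056 ≈ -6.8847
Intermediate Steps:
s = 1152 (s = -3 + 1155 = 1152)
f(n) = (44 + n)*(n + 2*n*(-1547 + n)) (f(n) = (n + (n - 1547)*(n + n))*(n + 44) = (n + (-1547 + n)*(2*n))*(44 + n) = (n + 2*n*(-1547 + n))*(44 + n) = (44 + n)*(n + 2*n*(-1547 + n)))
-4285933/f(s) + 4891615/(-710102) = -4285933*1/(1152*(-136092 - 3005*1152 + 2*1152**2)) + 4891615/(-710102) = -4285933*1/(1152*(-136092 - 3461760 + 2*1327104)) + 4891615*(-1/710102) = -4285933*1/(1152*(-136092 - 3461760 + 2654208)) - 4891615/710102 = -4285933/(1152*(-943644)) - 4891615/710102 = -4285933/(-1087077888) - 4891615/710102 = -4285933*(-1/1087077888) - 4891615/710102 = 4285933/1087077888 - 4891615/710102 = -115533109858999/16781221357056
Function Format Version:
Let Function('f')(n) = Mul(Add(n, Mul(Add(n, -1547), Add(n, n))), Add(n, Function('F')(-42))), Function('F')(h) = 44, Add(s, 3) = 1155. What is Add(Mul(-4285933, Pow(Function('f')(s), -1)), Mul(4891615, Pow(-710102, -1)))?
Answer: Rational(-115533109858999, 16781221357056) ≈ -6.8847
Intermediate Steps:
s = 1152 (s = Add(-3, 1155) = 1152)
Function('f')(n) = Mul(Add(44, n), Add(n, Mul(2, n, Add(-1547, n)))) (Function('f')(n) = Mul(Add(n, Mul(Add(n, -1547), Add(n, n))), Add(n, 44)) = Mul(Add(n, Mul(Add(-1547, n), Mul(2, n))), Add(44, n)) = Mul(Add(n, Mul(2, n, Add(-1547, n))), Add(44, n)) = Mul(Add(44, n), Add(n, Mul(2, n, Add(-1547, n)))))
Add(Mul(-4285933, Pow(Function('f')(s), -1)), Mul(4891615, Pow(-710102, -1))) = Add(Mul(-4285933, Pow(Mul(1152, Add(-136092, Mul(-3005, 1152), Mul(2, Pow(1152, 2)))), -1)), Mul(4891615, Pow(-710102, -1))) = Add(Mul(-4285933, Pow(Mul(1152, Add(-136092, -3461760, Mul(2, 1327104))), -1)), Mul(4891615, Rational(-1, 710102))) = Add(Mul(-4285933, Pow(Mul(1152, Add(-136092, -3461760, 2654208)), -1)), Rational(-4891615, 710102)) = Add(Mul(-4285933, Pow(Mul(1152, -943644), -1)), Rational(-4891615, 710102)) = Add(Mul(-4285933, Pow(-1087077888, -1)), Rational(-4891615, 710102)) = Add(Mul(-4285933, Rational(-1, 1087077888)), Rational(-4891615, 710102)) = Add(Rational(4285933, 1087077888), Rational(-4891615, 710102)) = Rational(-115533109858999, 16781221357056)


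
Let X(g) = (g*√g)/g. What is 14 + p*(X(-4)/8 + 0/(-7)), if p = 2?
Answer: 14 + I/2 ≈ 14.0 + 0.5*I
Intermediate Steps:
X(g) = √g (X(g) = g^(3/2)/g = √g)
14 + p*(X(-4)/8 + 0/(-7)) = 14 + 2*(√(-4)/8 + 0/(-7)) = 14 + 2*((2*I)*(⅛) + 0*(-⅐)) = 14 + 2*(I/4 + 0) = 14 + 2*(I/4) = 14 + I/2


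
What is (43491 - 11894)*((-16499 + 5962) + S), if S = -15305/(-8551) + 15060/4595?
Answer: -2615088207133862/7858369 ≈ -3.3278e+8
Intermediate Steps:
S = 39820907/7858369 (S = -15305*(-1/8551) + 15060*(1/4595) = 15305/8551 + 3012/919 = 39820907/7858369 ≈ 5.0673)
(43491 - 11894)*((-16499 + 5962) + S) = (43491 - 11894)*((-16499 + 5962) + 39820907/7858369) = 31597*(-10537 + 39820907/7858369) = 31597*(-82763813246/7858369) = -2615088207133862/7858369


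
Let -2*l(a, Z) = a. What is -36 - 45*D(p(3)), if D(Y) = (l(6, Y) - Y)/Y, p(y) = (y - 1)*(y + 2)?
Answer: 45/2 ≈ 22.500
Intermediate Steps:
l(a, Z) = -a/2
p(y) = (-1 + y)*(2 + y)
D(Y) = (-3 - Y)/Y (D(Y) = (-½*6 - Y)/Y = (-3 - Y)/Y)
-36 - 45*D(p(3)) = -36 - 45*(-3 - (-2 + 3 + 3²))/(-2 + 3 + 3²) = -36 - 45*(-3 - (-2 + 3 + 9))/(-2 + 3 + 9) = -36 - 45*(-3 - 1*10)/10 = -36 - 9*(-3 - 10)/2 = -36 - 9*(-13)/2 = -36 - 45*(-13/10) = -36 + 117/2 = 45/2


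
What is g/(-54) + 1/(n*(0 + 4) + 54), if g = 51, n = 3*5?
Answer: -160/171 ≈ -0.93567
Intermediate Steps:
n = 15
g/(-54) + 1/(n*(0 + 4) + 54) = 51/(-54) + 1/(15*(0 + 4) + 54) = -1/54*51 + 1/(15*4 + 54) = -17/18 + 1/(60 + 54) = -17/18 + 1/114 = -160/171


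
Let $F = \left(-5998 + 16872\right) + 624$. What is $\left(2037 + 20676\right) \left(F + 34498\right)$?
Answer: $1044707148$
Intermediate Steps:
$F = 11498$ ($F = 10874 + 624 = 11498$)
$\left(2037 + 20676\right) \left(F + 34498\right) = \left(2037 + 20676\right) \left(11498 + 34498\right) = 22713 \cdot 45996 = 1044707148$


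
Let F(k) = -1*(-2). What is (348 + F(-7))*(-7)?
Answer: -2450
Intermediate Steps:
F(k) = 2
(348 + F(-7))*(-7) = (348 + 2)*(-7) = 350*(-7) = -2450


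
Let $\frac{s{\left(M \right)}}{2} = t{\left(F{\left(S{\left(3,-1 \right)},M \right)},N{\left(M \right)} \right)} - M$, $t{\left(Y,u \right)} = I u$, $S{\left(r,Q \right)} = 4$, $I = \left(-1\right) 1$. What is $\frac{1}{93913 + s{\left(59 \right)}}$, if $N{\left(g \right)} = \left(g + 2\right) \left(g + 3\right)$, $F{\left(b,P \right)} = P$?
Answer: $\frac{1}{86231} \approx 1.1597 \cdot 10^{-5}$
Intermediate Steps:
$I = -1$
$N{\left(g \right)} = \left(2 + g\right) \left(3 + g\right)$
$t{\left(Y,u \right)} = - u$
$s{\left(M \right)} = -12 - 12 M - 2 M^{2}$ ($s{\left(M \right)} = 2 \left(- (6 + M^{2} + 5 M) - M\right) = 2 \left(\left(-6 - M^{2} - 5 M\right) - M\right) = 2 \left(-6 - M^{2} - 6 M\right) = -12 - 12 M - 2 M^{2}$)
$\frac{1}{93913 + s{\left(59 \right)}} = \frac{1}{93913 - \left(720 + 6962\right)} = \frac{1}{93913 - 7682} = \frac{1}{86231}$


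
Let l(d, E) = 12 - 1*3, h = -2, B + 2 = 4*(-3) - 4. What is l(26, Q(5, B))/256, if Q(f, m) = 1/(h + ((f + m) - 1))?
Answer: 9/256 ≈ 0.035156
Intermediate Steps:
B = -18 (B = -2 + (4*(-3) - 4) = -2 + (-12 - 4) = -2 - 16 = -18)
Q(f, m) = 1/(-3 + f + m) (Q(f, m) = 1/(-2 + ((f + m) - 1)) = 1/(-2 + (-1 + f + m)) = 1/(-3 + f + m))
l(d, E) = 9 (l(d, E) = 12 - 3 = 9)
l(26, Q(5, B))/256 = 9/256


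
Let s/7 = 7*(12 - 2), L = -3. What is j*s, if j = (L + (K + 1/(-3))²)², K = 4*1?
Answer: 4329640/81 ≈ 53452.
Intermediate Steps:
K = 4
j = 8836/81 (j = (-3 + (4 + 1/(-3))²)² = (-3 + (4 - ⅓)²)² = (-3 + (11/3)²)² = (-3 + 121/9)² = (94/9)² = 8836/81 ≈ 109.09)
s = 490 (s = 7*(7*(12 - 2)) = 7*(7*10) = 7*70 = 490)
j*s = (8836/81)*490 = 4329640/81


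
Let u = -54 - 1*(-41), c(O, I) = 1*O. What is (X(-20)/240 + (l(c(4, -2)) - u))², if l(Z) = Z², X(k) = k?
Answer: 120409/144 ≈ 836.17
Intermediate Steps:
c(O, I) = O
u = -13 (u = -54 + 41 = -13)
(X(-20)/240 + (l(c(4, -2)) - u))² = (-20/240 + (4² - 1*(-13)))² = (-20*1/240 + (16 + 13))² = (-1/12 + 29)² = (347/12)² = 120409/144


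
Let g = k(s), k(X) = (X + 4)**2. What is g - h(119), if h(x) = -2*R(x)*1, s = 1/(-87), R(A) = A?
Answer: 1921831/7569 ≈ 253.91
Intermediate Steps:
s = -1/87 ≈ -0.011494
k(X) = (4 + X)**2
g = 120409/7569 (g = (4 - 1/87)**2 = (347/87)**2 = 120409/7569 ≈ 15.908)
h(x) = -2*x (h(x) = -2*x*1 = -2*x)
g - h(119) = 120409/7569 - (-2)*119 = 120409/7569 - 1*(-238) = 120409/7569 + 238 = 1921831/7569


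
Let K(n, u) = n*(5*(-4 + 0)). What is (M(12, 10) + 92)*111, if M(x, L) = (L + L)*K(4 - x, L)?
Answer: 365412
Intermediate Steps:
K(n, u) = -20*n (K(n, u) = n*(5*(-4)) = n*(-20) = -20*n)
M(x, L) = 2*L*(-80 + 20*x) (M(x, L) = (L + L)*(-20*(4 - x)) = (2*L)*(-80 + 20*x) = 2*L*(-80 + 20*x))
(M(12, 10) + 92)*111 = (40*10*(-4 + 12) + 92)*111 = (40*10*8 + 92)*111 = (3200 + 92)*111 = 3292*111 = 365412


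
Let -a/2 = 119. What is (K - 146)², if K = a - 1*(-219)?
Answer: 27225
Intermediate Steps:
a = -238 (a = -2*119 = -238)
K = -19 (K = -238 - 1*(-219) = -238 + 219 = -19)
(K - 146)² = (-19 - 146)² = (-165)² = 27225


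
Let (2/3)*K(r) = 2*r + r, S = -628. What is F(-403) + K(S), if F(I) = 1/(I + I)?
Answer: -2277757/806 ≈ -2826.0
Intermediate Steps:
F(I) = 1/(2*I)
K(r) = 9*r/2 (K(r) = 3*(2*r + r)/2 = 3*(3*r)/2 = 9*r/2)
F(-403) + K(S) = (½)/(-403) + (9/2)*(-628) = (½)*(-1/403) - 2826 = -1/806 - 2826 = -2277757/806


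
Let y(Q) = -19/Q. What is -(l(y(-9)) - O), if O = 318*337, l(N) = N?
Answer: 964475/9 ≈ 1.0716e+5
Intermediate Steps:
O = 107166
-(l(y(-9)) - O) = -(-19/(-9) - 1*107166) = -(-19*(-⅑) - 107166) = -(19/9 - 107166) = -1*(-964475/9) = 964475/9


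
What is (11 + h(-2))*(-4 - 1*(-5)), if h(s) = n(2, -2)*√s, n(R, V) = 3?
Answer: 11 + 3*I*√2 ≈ 11.0 + 4.2426*I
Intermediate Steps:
h(s) = 3*√s
(11 + h(-2))*(-4 - 1*(-5)) = (11 + 3*√(-2))*(-4 - 1*(-5)) = (11 + 3*(I*√2))*(-4 + 5) = (11 + 3*I*√2)*1 = 11 + 3*I*√2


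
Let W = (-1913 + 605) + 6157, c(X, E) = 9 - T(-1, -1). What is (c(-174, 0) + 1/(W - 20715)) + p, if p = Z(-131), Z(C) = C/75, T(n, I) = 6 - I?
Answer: 301379/1189950 ≈ 0.25327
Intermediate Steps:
c(X, E) = 2 (c(X, E) = 9 - (6 - 1*(-1)) = 9 - (6 + 1) = 9 - 1*7 = 9 - 7 = 2)
Z(C) = C/75 (Z(C) = C*(1/75) = C/75)
p = -131/75 (p = (1/75)*(-131) = -131/75 ≈ -1.7467)
W = 4849 (W = -1308 + 6157 = 4849)
(c(-174, 0) + 1/(W - 20715)) + p = (2 + 1/(4849 - 20715)) - 131/75 = (2 + 1/(-15866)) - 131/75 = (2 - 1/15866) - 131/75 = 31731/15866 - 131/75 = 301379/1189950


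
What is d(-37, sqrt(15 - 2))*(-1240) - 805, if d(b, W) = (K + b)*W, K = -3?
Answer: -805 + 49600*sqrt(13) ≈ 1.7803e+5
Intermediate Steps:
d(b, W) = W*(-3 + b) (d(b, W) = (-3 + b)*W = W*(-3 + b))
d(-37, sqrt(15 - 2))*(-1240) - 805 = (sqrt(15 - 2)*(-3 - 37))*(-1240) - 805 = (sqrt(13)*(-40))*(-1240) - 805 = -40*sqrt(13)*(-1240) - 805 = 49600*sqrt(13) - 805 = -805 + 49600*sqrt(13)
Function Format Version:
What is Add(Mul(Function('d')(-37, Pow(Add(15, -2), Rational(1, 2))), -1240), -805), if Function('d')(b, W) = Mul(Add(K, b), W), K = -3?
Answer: Add(-805, Mul(49600, Pow(13, Rational(1, 2)))) ≈ 1.7803e+5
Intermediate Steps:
Function('d')(b, W) = Mul(W, Add(-3, b)) (Function('d')(b, W) = Mul(Add(-3, b), W) = Mul(W, Add(-3, b)))
Add(Mul(Function('d')(-37, Pow(Add(15, -2), Rational(1, 2))), -1240), -805) = Add(Mul(Mul(Pow(Add(15, -2), Rational(1, 2)), Add(-3, -37)), -1240), -805) = Add(Mul(Mul(Pow(13, Rational(1, 2)), -40), -1240), -805) = Add(Mul(Mul(-40, Pow(13, Rational(1, 2))), -1240), -805) = Add(Mul(49600, Pow(13, Rational(1, 2))), -805) = Add(-805, Mul(49600, Pow(13, Rational(1, 2))))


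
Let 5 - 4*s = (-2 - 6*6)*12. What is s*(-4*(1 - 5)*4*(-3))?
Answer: -22128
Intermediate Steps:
s = 461/4 (s = 5/4 - (-2 - 6*6)*12/4 = 5/4 - (-2 - 36)*12/4 = 5/4 - (-19)*12/2 = 5/4 - 1/4*(-456) = 5/4 + 114 = 461/4 ≈ 115.25)
s*(-4*(1 - 5)*4*(-3)) = 461*(-4*(1 - 5)*4*(-3))/4 = 461*(-(-16)*4*(-3))/4 = 461*(-4*(-16)*(-3))/4 = 461*(64*(-3))/4 = (461/4)*(-192) = -22128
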